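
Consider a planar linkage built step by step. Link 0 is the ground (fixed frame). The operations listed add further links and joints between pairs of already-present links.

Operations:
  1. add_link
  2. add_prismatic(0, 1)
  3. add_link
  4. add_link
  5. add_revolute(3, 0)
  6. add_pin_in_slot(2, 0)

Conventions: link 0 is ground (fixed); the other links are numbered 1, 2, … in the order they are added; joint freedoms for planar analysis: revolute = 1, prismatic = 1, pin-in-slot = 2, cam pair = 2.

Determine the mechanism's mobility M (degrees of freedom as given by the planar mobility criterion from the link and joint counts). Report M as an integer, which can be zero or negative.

link 0 = ground. State L|J1|J2 = 1|0|0
+link1  2|0|0
P(0,1) f=1→J1  2|1|0
+link2  3|1|0
+link3  4|1|0
R(3,0) f=1→J1  4|2|0
PS(2,0) f=2→J2  4|2|1
M = 3(4−1)−2·2−1 = 9−4−1 = 4

M = 4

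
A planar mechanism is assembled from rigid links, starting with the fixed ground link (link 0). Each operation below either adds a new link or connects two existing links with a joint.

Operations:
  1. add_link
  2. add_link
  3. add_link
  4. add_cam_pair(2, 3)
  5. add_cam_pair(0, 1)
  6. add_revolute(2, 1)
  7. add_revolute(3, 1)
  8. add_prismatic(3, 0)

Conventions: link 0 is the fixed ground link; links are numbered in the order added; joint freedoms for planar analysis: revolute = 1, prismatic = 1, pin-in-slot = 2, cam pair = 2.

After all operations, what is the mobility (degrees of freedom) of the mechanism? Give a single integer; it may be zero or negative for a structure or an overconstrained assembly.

ground; <1,0,0>
#1 <2,0,0>
#2 <3,0,0>
#3 <4,0,0>
C:2↔3 J2 <4,0,1>
C:0↔1 J2 <4,0,2>
R:2↔1 J1 <4,1,2>
R:3↔1 J1 <4,2,2>
P:3↔0 J1 <4,3,2>
3×3 − 2×3 − 1×2 = 1

M = 1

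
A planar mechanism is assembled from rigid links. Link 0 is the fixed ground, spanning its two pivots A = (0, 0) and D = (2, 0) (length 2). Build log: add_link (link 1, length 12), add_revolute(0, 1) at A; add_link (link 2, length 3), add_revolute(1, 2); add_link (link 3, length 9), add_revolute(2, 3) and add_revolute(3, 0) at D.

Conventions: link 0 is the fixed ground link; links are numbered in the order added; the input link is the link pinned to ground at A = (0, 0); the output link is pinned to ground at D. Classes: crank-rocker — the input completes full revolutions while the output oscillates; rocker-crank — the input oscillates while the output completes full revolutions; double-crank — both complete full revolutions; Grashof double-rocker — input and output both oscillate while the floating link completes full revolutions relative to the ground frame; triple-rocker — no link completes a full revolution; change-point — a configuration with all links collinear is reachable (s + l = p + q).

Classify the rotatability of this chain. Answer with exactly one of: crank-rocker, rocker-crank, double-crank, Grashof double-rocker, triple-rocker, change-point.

lengths: ground=2, input=12, coupler=3, output=9
sorted: s=2 (shortest), l=12 (longest), p+q=12
s + l = 14 vs p + q = 12
s + l > p + q → non-Grashof → no link fully rotates → triple-rocker

triple-rocker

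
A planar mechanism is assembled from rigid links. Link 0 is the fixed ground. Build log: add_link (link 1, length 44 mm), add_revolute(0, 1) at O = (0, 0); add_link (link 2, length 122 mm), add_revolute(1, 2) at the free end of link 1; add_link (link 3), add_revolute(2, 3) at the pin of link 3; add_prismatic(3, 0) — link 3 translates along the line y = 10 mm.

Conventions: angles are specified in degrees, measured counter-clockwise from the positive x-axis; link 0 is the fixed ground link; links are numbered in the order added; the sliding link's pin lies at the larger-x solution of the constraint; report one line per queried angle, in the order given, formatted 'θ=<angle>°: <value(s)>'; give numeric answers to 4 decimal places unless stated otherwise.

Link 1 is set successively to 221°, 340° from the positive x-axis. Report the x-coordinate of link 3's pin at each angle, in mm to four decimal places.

geometry: r = 44 mm, L = 122 mm, e = 10 mm
θ=221°: crank pin P = (r cos θ, r sin θ) = (-33.207222, -28.866597)
θ=221°: h = r sin θ − e = -28.866597 − 10 = -38.866597
θ=221°: x = r cos θ + √(L² − h²) = -33.207222 + 115.643364 = 82.436142
θ=340°: crank pin P = (r cos θ, r sin θ) = (41.346475, -15.048886)
θ=340°: h = r sin θ − e = -15.048886 − 10 = -25.048886
θ=340°: x = r cos θ + √(L² − h²) = 41.346475 + 119.400809 = 160.747285

θ=221°: 82.4361
θ=340°: 160.7473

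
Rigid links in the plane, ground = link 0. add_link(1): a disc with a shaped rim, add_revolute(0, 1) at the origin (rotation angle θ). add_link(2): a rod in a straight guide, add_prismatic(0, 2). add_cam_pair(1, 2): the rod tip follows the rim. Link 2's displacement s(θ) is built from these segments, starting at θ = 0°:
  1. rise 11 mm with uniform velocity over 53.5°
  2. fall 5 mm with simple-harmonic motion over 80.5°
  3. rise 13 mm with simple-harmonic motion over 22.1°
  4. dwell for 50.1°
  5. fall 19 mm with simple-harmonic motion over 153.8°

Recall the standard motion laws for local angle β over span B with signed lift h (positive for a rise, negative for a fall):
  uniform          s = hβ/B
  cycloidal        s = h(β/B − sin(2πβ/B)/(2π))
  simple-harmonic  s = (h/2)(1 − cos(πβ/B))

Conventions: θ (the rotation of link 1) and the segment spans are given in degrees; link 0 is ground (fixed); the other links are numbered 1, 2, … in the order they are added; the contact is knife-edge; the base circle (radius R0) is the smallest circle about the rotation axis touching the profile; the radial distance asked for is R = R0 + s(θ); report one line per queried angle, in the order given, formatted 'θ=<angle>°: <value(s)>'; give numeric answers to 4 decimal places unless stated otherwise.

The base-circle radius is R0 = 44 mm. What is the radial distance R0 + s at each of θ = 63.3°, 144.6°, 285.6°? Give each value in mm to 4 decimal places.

segment 1 (0° to 53.5°, uniform, h = 11) is passed completely: s = 0.0000 + (11) = 11.0000
θ = 63.3° falls in segment 2 (53.5° to 134°, simple-harmonic, h = -5): β = 63.3 − 53.5 = 9.8°, B = 80.5°; Δs = -5/2·(1 − cos(π·0.1217)) = -0.1806; s = 11.0000 − 0.1806 = 10.8194
segment 2 (53.5° to 134°, simple-harmonic, h = -5) is passed completely: s = 11.0000 + (-5) = 6.0000
θ = 144.6° falls in segment 3 (134° to 156.1°, simple-harmonic, h = 13): β = 144.6 − 134 = 10.6°, B = 22.1°; Δs = 13/2·(1 − cos(π·0.4796)) = 6.0845; s = 6.0000 + 6.0845 = 12.0845
segment 3 (134° to 156.1°, simple-harmonic, h = 13) is passed completely: s = 6.0000 + (13) = 19.0000
segment 4 (156.1° to 206.2°, dwell): s unchanged at 19.0000
θ = 285.6° falls in segment 5 (206.2° to 360°, simple-harmonic, h = -19): β = 285.6 − 206.2 = 79.4°, B = 153.8°; Δs = -19/2·(1 − cos(π·0.5163)) = -9.9849; s = 19.0000 − 9.9849 = 9.0151
θ=63.3°: R = R0 + s = 44 + 10.8194 = 54.8194
θ=144.6°: R = R0 + s = 44 + 12.0845 = 56.0845
θ=285.6°: R = R0 + s = 44 + 9.0151 = 53.0151

θ=63.3°: 54.8194
θ=144.6°: 56.0845
θ=285.6°: 53.0151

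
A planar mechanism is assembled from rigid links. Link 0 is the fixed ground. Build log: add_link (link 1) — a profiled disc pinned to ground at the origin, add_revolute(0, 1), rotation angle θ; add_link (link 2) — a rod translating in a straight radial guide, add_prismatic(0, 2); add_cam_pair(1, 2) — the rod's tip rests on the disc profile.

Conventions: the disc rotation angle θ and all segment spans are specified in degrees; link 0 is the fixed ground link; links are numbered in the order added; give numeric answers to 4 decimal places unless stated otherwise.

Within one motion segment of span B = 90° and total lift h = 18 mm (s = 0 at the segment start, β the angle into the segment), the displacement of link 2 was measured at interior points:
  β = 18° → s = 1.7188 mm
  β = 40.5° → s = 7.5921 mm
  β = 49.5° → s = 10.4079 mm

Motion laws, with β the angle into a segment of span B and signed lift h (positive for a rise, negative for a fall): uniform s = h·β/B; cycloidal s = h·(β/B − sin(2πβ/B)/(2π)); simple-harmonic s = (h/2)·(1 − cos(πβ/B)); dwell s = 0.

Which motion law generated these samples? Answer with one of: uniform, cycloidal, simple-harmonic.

candidates at β/B = r: uniform s = h·r (linear in β); cycloidal s = h·(r − sin(2πr)/(2π)); simple-harmonic s = (h/2)(1 − cos(πr))
β=18°: printed 1.7188 | uniform 3.6000, cycloidal 0.8754, simple-harmonic 1.7188
β=40.5°: printed 7.5921 | uniform 8.1000, cycloidal 7.2147, simple-harmonic 7.5921
β=49.5°: printed 10.4079 | uniform 9.9000, cycloidal 10.7853, simple-harmonic 10.4079
only one law matches every sample → simple-harmonic

simple-harmonic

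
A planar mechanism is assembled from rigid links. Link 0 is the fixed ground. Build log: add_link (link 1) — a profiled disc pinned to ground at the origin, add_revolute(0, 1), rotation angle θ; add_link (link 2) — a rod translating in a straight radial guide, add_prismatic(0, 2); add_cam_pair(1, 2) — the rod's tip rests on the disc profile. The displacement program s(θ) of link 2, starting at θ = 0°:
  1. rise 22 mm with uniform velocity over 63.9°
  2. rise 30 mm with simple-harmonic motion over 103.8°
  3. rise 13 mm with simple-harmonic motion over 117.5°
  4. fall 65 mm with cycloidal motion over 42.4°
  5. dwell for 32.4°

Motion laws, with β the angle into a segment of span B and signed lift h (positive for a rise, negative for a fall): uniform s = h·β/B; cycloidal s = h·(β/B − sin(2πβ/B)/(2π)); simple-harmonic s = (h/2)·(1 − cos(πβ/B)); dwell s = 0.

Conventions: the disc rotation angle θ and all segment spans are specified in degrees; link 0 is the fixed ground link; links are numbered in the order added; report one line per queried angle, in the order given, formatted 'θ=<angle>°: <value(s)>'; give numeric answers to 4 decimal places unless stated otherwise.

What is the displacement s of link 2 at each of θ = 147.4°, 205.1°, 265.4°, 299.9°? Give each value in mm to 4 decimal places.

seg 1 [0°–63.9°] uniform, h=22: full span → s += 22 → s = 22.0000
seg 2 [63.9°–167.7°] simple-harmonic, h=30: θ=147.4° here. β=83.5, B=103.8. 30/2·(1 − cos(π·0.8044)) = 27.2568 → s = 49.2568
seg 2 [63.9°–167.7°] simple-harmonic, h=30: full span → s += 30 → s = 52.0000
seg 3 [167.7°–285.2°] simple-harmonic, h=13: θ=205.1° here. β=37.4, B=117.5. 13/2·(1 − cos(π·0.3183)) = 2.9878 → s = 54.9878
seg 3 [167.7°–285.2°] simple-harmonic, h=13: θ=265.4° here. β=97.7, B=117.5. 13/2·(1 − cos(π·0.8315)) = 12.1102 → s = 64.1102
seg 3 [167.7°–285.2°] simple-harmonic, h=13: full span → s += 13 → s = 65.0000
seg 4 [285.2°–327.6°] cycloidal, h=-65: θ=299.9° here. β=14.7, B=42.4. -65·(0.3467 − sin(2π·0.3467)/(2π)) = -14.0417 → s = 50.9583

θ=147.4°: 49.2568
θ=205.1°: 54.9878
θ=265.4°: 64.1102
θ=299.9°: 50.9583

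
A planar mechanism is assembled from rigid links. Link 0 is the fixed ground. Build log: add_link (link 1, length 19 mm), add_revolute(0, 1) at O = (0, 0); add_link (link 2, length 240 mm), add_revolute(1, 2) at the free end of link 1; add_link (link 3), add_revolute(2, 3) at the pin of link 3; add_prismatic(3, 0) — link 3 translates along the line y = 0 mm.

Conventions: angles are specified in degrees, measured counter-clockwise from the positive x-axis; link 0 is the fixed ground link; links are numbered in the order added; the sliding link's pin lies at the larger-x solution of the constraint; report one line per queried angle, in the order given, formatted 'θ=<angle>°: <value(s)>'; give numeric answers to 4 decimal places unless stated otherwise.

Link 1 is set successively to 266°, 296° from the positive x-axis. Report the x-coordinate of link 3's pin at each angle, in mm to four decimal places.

geometry: r = 19 mm, L = 240 mm, e = 0 mm
θ=266°: crank pin P = (r cos θ, r sin θ) = (-1.325373, -18.953717)
θ=266°: h = r sin θ − e = -18.953717 − 0 = -18.953717
θ=266°: x = r cos θ + √(L² − h²) = -1.325373 + 239.250406 = 237.925033
θ=296°: crank pin P = (r cos θ, r sin θ) = (8.329052, -17.077087)
θ=296°: h = r sin θ − e = -17.077087 − 0 = -17.077087
θ=296°: x = r cos θ + √(L² − h²) = 8.329052 + 239.391673 = 247.720725

θ=266°: 237.9250
θ=296°: 247.7207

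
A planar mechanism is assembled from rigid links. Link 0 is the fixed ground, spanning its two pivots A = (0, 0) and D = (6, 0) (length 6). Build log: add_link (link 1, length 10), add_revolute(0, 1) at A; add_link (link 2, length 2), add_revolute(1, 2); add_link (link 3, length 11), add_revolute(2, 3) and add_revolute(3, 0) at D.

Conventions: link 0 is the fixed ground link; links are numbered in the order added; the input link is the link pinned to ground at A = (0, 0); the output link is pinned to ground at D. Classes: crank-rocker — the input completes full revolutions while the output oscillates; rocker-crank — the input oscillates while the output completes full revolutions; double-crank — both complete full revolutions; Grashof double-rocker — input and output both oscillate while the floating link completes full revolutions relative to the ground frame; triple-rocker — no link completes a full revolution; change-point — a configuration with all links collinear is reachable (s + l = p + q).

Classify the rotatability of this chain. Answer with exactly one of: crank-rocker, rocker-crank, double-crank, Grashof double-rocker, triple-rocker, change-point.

lengths: ground=6, input=10, coupler=2, output=11
sorted: s=2 (shortest), l=11 (longest), p+q=16
s + l = 13 vs p + q = 16
s + l < p + q (Grashof) with shortest = coupler link → Grashof double-rocker

Grashof double-rocker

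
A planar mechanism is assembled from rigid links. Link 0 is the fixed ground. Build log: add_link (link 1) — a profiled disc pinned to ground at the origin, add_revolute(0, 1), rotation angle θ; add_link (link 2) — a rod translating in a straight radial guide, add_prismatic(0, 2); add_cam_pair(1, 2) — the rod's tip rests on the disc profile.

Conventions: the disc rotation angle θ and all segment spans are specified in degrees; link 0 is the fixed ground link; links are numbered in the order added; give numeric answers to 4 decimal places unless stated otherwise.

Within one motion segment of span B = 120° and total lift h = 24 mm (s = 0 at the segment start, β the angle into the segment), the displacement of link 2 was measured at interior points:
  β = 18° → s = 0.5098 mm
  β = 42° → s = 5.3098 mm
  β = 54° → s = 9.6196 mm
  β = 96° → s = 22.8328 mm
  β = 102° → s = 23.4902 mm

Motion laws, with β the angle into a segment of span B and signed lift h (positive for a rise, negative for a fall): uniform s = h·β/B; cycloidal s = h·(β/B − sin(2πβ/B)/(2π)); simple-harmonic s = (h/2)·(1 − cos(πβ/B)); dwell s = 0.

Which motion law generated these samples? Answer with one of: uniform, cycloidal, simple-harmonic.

candidates at β/B = r: uniform s = h·r (linear in β); cycloidal s = h·(r − sin(2πr)/(2π)); simple-harmonic s = (h/2)(1 − cos(πr))
β=18°: printed 0.5098 | uniform 3.6000, cycloidal 0.5098, simple-harmonic 1.3079
β=42°: printed 5.3098 | uniform 8.4000, cycloidal 5.3098, simple-harmonic 6.5521
β=54°: printed 9.6196 | uniform 10.8000, cycloidal 9.6196, simple-harmonic 10.1228
β=96°: printed 22.8328 | uniform 19.2000, cycloidal 22.8328, simple-harmonic 21.7082
β=102°: printed 23.4902 | uniform 20.4000, cycloidal 23.4902, simple-harmonic 22.6921
only one law matches every sample → cycloidal

cycloidal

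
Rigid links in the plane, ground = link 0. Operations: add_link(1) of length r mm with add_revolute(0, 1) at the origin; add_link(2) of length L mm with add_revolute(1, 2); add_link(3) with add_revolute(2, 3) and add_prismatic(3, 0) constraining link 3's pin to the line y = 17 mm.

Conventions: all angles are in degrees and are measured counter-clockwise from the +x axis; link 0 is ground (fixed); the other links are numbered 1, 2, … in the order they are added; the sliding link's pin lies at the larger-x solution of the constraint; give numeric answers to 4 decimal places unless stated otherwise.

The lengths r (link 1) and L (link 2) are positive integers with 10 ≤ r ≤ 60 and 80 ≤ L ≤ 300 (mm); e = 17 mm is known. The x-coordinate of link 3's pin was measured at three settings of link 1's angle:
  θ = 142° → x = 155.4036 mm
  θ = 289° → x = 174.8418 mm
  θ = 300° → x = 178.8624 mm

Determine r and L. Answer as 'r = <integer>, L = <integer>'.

constraint per measurement: (x − r cos θ)² + (r sin θ − e)² = L²
subtracting the θ₁ and θ₂ equations cancels the r² and L² terms:
r = (x₁² − x₂²) / (2[(x₁cos θ₁ + e sin θ₁) − (x₂cos θ₂ + e sin θ₂)]) = 21.0000 → r = 21
L² = (x₁ − r cos θ₁)² + (r sin θ₁ − e)² = 29584.0043 → L = 172.0000 → L = 172
check at θ₃=300°: x = 178.8624 (printed 178.8624) ✓

r = 21, L = 172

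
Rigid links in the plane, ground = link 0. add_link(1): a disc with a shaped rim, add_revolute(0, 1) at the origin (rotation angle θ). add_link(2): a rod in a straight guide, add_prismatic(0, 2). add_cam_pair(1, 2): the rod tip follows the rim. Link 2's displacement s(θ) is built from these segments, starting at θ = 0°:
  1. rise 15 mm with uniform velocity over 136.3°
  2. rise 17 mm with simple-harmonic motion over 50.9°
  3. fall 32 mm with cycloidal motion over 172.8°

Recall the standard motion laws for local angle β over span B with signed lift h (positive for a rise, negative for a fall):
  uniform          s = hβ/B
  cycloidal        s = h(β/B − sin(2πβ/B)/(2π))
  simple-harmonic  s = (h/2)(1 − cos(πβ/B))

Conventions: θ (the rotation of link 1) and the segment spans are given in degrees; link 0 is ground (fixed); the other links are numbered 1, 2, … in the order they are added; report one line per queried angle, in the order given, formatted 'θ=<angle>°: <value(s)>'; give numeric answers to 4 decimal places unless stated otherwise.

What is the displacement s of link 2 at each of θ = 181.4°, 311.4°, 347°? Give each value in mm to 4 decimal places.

segment 1 (0° to 136.3°, uniform, h = 15) is passed completely: s = 0.0000 + (15) = 15.0000
θ = 181.4° falls in segment 2 (136.3° to 187.2°, simple-harmonic, h = 17): β = 181.4 − 136.3 = 45.1°, B = 50.9°; Δs = 17/2·(1 − cos(π·0.8861)) = 16.4612; s = 15.0000 + 16.4612 = 31.4612
segment 2 (136.3° to 187.2°, simple-harmonic, h = 17) is passed completely: s = 15.0000 + (17) = 32.0000
θ = 311.4° falls in segment 3 (187.2° to 360°, cycloidal, h = -32): β = 311.4 − 187.2 = 124.2°, B = 172.8°; Δs = -32·(0.7187 − sin(2π·0.7187)/(2π)) = -27.9951; s = 32.0000 − 27.9951 = 4.0049
θ = 347° falls in segment 3 (187.2° to 360°, cycloidal, h = -32): β = 347 − 187.2 = 159.8°, B = 172.8°; Δs = -32·(0.9248 − sin(2π·0.9248)/(2π)) = -31.9113; s = 32.0000 − 31.9113 = 0.0887

θ=181.4°: 31.4612
θ=311.4°: 4.0049
θ=347°: 0.0887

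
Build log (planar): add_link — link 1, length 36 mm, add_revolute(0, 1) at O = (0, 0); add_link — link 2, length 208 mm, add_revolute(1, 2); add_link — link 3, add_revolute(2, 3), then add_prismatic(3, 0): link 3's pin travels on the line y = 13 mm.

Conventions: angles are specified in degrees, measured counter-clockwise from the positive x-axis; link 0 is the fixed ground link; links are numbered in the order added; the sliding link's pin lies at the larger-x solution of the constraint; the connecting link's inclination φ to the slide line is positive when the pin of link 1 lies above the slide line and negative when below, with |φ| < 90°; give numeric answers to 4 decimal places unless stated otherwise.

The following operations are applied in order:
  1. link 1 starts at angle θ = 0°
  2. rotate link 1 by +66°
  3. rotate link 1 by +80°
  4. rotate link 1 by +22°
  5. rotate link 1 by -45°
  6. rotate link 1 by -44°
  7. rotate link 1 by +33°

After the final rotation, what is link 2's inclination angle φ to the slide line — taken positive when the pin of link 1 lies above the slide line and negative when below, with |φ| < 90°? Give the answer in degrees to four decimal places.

geometry: r = 36 mm, L = 208 mm, e = 13 mm; θ starts at 0°
rotate link 1 by +66°: θ ← 0° +66° = 66°
rotate link 1 by +80°: θ ← 66° +80° = 146°
rotate link 1 by +22°: θ ← 146° +22° = 168°
rotate link 1 by -45°: θ ← 168° -45° = 123°
rotate link 1 by -44°: θ ← 123° -44° = 79°
rotate link 1 by +33°: θ ← 79° +33° = 112°
h = r sin θ − e = 33.378619 − 13 = 20.378619
sin φ = h / L = 20.378619 / 208 = 0.09797413
φ = arcsin(0.09797413) = 5.622524°

5.6225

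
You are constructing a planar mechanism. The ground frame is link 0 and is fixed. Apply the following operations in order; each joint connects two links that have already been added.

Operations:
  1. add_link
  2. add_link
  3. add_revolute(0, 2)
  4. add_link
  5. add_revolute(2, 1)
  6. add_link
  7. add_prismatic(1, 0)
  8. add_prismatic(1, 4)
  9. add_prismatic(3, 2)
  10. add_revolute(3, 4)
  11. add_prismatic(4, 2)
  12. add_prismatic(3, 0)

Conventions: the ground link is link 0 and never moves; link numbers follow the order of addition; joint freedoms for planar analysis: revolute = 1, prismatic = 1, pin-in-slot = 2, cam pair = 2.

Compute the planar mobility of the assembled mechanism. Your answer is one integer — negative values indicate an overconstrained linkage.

link 0 = ground. State L|J1|J2 = 1|0|0
+link1  2|0|0
+link2  3|0|0
R(0,2) f=1→J1  3|1|0
+link3  4|1|0
R(2,1) f=1→J1  4|2|0
+link4  5|2|0
P(1,0) f=1→J1  5|3|0
P(1,4) f=1→J1  5|4|0
P(3,2) f=1→J1  5|5|0
R(3,4) f=1→J1  5|6|0
P(4,2) f=1→J1  5|7|0
P(3,0) f=1→J1  5|8|0
M = 3(5−1)−2·8−0 = 12−16−0 = -4

M = -4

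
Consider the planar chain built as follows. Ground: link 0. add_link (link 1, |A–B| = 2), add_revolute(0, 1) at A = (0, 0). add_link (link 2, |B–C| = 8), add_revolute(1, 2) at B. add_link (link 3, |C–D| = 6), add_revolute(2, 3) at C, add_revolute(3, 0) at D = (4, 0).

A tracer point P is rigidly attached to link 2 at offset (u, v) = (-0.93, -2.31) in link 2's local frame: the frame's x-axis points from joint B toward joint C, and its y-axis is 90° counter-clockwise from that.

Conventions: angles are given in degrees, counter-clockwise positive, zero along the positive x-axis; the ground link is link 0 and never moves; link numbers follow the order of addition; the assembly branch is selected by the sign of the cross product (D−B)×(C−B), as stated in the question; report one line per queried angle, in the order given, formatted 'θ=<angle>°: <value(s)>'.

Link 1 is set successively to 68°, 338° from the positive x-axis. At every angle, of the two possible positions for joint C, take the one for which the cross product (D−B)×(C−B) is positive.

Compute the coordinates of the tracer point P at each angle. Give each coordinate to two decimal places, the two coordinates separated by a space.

A=(0,0), D=(4.00,0)
θ=68°: B = A + 2.00·(cos68°, sin68°) = (0.7492, 1.8544)
θ=68°: |BD| = 3.7425
θ=68°: circle(B,8.00) ∩ circle(D,6.00): a=5.6121, h=5.7013
θ=68°:   candidates: C₊=(8.4489,4.0259) cross=21.337; C₋=(2.7990,-5.8786) cross=-21.337
θ=68°:   branch + wants cross > 0 → take C=(8.4489,4.0259) (cross=21.337)
θ=68°: ex = (C−B)/|BC| = (0.9625,0.2714); ey = (-0.2714,0.9625)
θ=68°: P = B + -0.93·ex + -2.31·ey = (0.4812,-0.6213)
θ=338°: B = A + 2.00·(cos338°, sin338°) = (1.8544, -0.7492)
θ=338°: |BD| = 2.2727
θ=338°: circle(B,8.00) ∩ circle(D,6.00): a=7.2965, h=3.2805
θ=338°:   candidates: C₊=(7.6615,4.7532) cross=7.455; C₋=(9.8244,-1.4409) cross=-7.455
θ=338°:   branch + wants cross > 0 → take C=(7.6615,4.7532) (cross=7.455)
θ=338°: ex = (C−B)/|BC| = (0.7259,0.6878); ey = (-0.6878,0.7259)
θ=338°: P = B + -0.93·ex + -2.31·ey = (2.7681,-3.0657)

θ=68°: 0.48 -0.62
θ=338°: 2.77 -3.07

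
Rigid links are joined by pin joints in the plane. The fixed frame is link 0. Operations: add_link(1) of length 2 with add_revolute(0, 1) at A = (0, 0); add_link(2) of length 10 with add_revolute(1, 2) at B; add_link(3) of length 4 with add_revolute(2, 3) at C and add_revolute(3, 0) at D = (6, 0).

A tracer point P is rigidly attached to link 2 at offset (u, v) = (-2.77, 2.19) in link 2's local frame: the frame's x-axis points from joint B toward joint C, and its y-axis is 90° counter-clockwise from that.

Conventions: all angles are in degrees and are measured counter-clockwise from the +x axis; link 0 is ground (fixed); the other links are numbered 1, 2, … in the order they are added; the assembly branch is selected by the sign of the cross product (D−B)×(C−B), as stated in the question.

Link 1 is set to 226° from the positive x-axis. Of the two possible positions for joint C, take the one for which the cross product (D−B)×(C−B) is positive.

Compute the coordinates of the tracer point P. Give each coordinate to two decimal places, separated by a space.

A=(0,0), D=(6.00,0)
B = A + 2.00·(cos226°, sin226°) = (-1.3893, -1.4387)
|BD| = 7.5281
circle(B,10.00) ∩ circle(D,4.00): a=9.3432, h=3.5645
  candidates: C₊=(7.1004,3.8457) cross=26.834; C₋=(8.4628,-3.1519) cross=-26.834
  branch + wants cross > 0 → take C=(7.1004,3.8457) (cross=26.834)
ex = (C−B)/|BC| = (0.8490,0.5284); ey = (-0.5284,0.8490)
P = B + -2.77·ex + 2.19·ey = (-4.8982,-1.0432)

-4.90 -1.04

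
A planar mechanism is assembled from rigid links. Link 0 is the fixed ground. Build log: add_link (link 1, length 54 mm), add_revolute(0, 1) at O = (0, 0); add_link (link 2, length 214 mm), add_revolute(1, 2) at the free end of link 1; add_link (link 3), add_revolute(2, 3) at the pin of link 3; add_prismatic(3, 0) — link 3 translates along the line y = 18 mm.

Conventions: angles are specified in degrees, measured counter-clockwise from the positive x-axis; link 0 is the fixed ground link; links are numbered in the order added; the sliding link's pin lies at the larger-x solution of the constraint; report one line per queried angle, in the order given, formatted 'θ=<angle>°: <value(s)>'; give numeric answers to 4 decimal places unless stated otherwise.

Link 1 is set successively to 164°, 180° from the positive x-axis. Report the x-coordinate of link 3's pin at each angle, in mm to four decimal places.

geometry: r = 54 mm, L = 214 mm, e = 18 mm
θ=164°: crank pin P = (r cos θ, r sin θ) = (-51.908132, 14.884417)
θ=164°: h = r sin θ − e = 14.884417 − 18 = -3.115583
θ=164°: x = r cos θ + √(L² − h²) = -51.908132 + 213.977319 = 162.069188
θ=180°: crank pin P = (r cos θ, r sin θ) = (-54.000000, 0.000000)
θ=180°: h = r sin θ − e = 0.000000 − 18 = -18.000000
θ=180°: x = r cos θ + √(L² − h²) = -54.000000 + 213.241647 = 159.241647

θ=164°: 162.0692
θ=180°: 159.2416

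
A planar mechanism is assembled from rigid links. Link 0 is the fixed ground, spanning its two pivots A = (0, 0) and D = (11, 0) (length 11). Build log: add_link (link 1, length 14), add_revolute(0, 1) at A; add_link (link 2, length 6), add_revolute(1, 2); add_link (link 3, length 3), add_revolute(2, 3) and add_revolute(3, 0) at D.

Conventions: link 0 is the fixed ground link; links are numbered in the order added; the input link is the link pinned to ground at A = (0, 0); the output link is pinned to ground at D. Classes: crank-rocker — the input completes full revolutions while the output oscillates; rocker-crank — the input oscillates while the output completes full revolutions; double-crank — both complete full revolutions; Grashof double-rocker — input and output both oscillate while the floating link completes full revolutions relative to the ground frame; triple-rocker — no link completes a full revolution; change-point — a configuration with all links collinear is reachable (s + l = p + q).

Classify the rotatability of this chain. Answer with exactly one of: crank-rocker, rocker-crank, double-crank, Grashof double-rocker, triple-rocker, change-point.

lengths: ground=11, input=14, coupler=6, output=3
sorted: s=3 (shortest), l=14 (longest), p+q=17
s + l = 17 vs p + q = 17
s + l = p + q → change-point (collinear configuration reachable)

change-point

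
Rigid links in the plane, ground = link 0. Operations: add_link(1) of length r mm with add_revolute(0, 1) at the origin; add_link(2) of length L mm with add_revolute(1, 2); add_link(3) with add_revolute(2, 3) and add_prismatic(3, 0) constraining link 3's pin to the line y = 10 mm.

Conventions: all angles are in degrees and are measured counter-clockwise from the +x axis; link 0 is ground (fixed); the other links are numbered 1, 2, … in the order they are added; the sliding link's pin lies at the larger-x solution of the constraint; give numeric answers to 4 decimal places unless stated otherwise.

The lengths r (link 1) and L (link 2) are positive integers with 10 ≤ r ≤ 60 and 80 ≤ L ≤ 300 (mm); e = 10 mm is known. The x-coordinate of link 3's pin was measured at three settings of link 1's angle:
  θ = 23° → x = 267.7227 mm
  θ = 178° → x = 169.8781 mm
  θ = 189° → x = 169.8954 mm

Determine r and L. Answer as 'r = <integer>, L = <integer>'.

constraint per measurement: (x − r cos θ)² + (r sin θ − e)² = L²
subtracting the θ₁ and θ₂ equations cancels the r² and L² terms:
r = (x₁² − x₂²) / (2[(x₁cos θ₁ + e sin θ₁) − (x₂cos θ₂ + e sin θ₂)]) = 51.0000 → r = 51
L² = (x₁ − r cos θ₁)² + (r sin θ₁ − e)² = 48841.0138 → L = 221.0000 → L = 221
check at θ₃=189°: x = 169.8954 (printed 169.8954) ✓

r = 51, L = 221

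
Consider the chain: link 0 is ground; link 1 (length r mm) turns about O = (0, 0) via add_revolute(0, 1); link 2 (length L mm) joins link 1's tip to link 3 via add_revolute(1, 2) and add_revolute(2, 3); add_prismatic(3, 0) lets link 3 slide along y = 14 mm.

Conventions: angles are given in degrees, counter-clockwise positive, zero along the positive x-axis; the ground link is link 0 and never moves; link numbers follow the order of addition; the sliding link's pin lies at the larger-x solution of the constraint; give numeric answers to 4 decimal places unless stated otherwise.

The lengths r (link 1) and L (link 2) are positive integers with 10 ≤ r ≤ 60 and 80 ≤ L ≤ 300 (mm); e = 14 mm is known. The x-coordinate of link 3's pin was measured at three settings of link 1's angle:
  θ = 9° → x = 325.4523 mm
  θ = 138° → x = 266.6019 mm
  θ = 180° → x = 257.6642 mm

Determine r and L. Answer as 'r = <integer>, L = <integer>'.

constraint per measurement: (x − r cos θ)² + (r sin θ − e)² = L²
subtracting the θ₁ and θ₂ equations cancels the r² and L² terms:
r = (x₁² − x₂²) / (2[(x₁cos θ₁ + e sin θ₁) − (x₂cos θ₂ + e sin θ₂)]) = 34.0000 → r = 34
L² = (x₁ − r cos θ₁)² + (r sin θ₁ − e)² = 85263.9839 → L = 292.0000 → L = 292
check at θ₃=180°: x = 257.6642 (printed 257.6642) ✓

r = 34, L = 292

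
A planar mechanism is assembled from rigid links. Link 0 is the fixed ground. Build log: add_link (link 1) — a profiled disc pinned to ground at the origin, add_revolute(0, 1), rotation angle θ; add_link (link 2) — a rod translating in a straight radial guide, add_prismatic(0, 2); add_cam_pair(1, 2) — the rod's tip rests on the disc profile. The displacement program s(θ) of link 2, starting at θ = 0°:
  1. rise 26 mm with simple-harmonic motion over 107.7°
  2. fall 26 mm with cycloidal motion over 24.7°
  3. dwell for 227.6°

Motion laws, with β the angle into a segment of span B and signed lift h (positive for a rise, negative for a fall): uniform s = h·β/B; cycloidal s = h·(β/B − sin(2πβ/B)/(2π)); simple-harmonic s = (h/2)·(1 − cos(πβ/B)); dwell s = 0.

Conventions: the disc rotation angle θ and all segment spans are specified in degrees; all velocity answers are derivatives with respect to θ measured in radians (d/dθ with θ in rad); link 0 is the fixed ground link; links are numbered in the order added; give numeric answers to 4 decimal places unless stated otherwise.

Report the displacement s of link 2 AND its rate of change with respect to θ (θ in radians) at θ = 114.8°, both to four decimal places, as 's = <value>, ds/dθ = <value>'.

seg 1 [0°–107.7°] simple-harmonic, h=26: full span → s += 26 → s = 26.0000
seg 2 [107.7°–132.4°] cycloidal, h=-26: θ=114.8° here. β=7.1, B=24.7. -26·(0.2874 − sin(2π·0.2874)/(2π)) = -3.4497 → s = 22.5503
velocity in seg [107.7°–132.4°] (cycloidal), θ in radians: β = 7.1° = 0.1239 rad, B = 24.7° = 0.4311 rad; ds/dθ = (h/B)(1 − cos(2πβ/B)) = ((-26)/0.4311)(1 − cos(2π·0.2874)) = -74.372103 mm/rad

s = 22.5503, ds/dθ = -74.3721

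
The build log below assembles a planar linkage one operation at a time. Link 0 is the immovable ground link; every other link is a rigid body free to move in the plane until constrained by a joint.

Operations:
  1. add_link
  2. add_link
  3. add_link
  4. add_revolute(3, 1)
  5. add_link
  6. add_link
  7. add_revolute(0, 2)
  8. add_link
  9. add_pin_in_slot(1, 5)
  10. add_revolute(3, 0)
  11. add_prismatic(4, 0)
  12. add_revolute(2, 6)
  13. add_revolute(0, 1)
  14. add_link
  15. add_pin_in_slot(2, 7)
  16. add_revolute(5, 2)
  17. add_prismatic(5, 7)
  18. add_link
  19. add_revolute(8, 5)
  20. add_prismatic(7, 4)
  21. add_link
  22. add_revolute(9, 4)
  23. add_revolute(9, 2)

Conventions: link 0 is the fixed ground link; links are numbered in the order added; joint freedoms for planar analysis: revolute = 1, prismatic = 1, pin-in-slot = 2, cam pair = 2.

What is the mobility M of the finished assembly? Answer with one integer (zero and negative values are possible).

L=1 J1=0 J2=0
add link → L=2 J1=0 J2=0
add link → L=3 J1=0 J2=0
add link → L=4 J1=0 J2=0
R@3,1 dof=1 J1 → L=4 J1=1 J2=0
add link → L=5 J1=1 J2=0
add link → L=6 J1=1 J2=0
R@0,2 dof=1 J1 → L=6 J1=2 J2=0
add link → L=7 J1=2 J2=0
PS@1,5 dof=2 J2 → L=7 J1=2 J2=1
R@3,0 dof=1 J1 → L=7 J1=3 J2=1
P@4,0 dof=1 J1 → L=7 J1=4 J2=1
R@2,6 dof=1 J1 → L=7 J1=5 J2=1
R@0,1 dof=1 J1 → L=7 J1=6 J2=1
add link → L=8 J1=6 J2=1
PS@2,7 dof=2 J2 → L=8 J1=6 J2=2
R@5,2 dof=1 J1 → L=8 J1=7 J2=2
P@5,7 dof=1 J1 → L=8 J1=8 J2=2
add link → L=9 J1=8 J2=2
R@8,5 dof=1 J1 → L=9 J1=9 J2=2
P@7,4 dof=1 J1 → L=9 J1=10 J2=2
add link → L=10 J1=10 J2=2
R@9,4 dof=1 J1 → L=10 J1=11 J2=2
R@9,2 dof=1 J1 → L=10 J1=12 J2=2
M=3(L−1)−2J1−J2=3·9−2·12−2=1

M = 1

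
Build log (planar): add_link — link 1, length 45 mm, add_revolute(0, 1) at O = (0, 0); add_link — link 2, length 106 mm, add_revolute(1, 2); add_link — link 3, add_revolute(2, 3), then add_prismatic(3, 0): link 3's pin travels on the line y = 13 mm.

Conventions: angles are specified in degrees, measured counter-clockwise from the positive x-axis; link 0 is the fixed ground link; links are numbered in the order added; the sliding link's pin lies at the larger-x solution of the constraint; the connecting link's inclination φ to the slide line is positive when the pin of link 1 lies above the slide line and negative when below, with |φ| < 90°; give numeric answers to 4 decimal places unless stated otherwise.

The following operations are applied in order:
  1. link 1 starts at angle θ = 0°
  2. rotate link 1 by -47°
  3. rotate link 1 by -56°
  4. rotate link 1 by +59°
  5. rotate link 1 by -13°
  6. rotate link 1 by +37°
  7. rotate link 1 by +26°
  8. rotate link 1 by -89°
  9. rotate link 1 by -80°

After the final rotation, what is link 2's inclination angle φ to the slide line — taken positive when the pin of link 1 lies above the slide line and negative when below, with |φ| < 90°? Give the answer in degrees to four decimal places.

geometry: r = 45 mm, L = 106 mm, e = 13 mm; θ starts at 0°
rotate link 1 by -47°: θ ← 0° -47° = -47°
rotate link 1 by -56°: θ ← -47° -56° = -103°
rotate link 1 by +59°: θ ← -103° +59° = -44°
rotate link 1 by -13°: θ ← -44° -13° = -57°
rotate link 1 by +37°: θ ← -57° +37° = -20°
rotate link 1 by +26°: θ ← -20° +26° = 6°
rotate link 1 by -89°: θ ← 6° -89° = -83°
rotate link 1 by -80°: θ ← -83° -80° = -163°
h = r sin θ − e = -13.156727 − 13 = -26.156727
sin φ = h / L = -26.156727 / 106 = -0.24676157
φ = arcsin(-0.24676157) = -14.285961°

-14.2860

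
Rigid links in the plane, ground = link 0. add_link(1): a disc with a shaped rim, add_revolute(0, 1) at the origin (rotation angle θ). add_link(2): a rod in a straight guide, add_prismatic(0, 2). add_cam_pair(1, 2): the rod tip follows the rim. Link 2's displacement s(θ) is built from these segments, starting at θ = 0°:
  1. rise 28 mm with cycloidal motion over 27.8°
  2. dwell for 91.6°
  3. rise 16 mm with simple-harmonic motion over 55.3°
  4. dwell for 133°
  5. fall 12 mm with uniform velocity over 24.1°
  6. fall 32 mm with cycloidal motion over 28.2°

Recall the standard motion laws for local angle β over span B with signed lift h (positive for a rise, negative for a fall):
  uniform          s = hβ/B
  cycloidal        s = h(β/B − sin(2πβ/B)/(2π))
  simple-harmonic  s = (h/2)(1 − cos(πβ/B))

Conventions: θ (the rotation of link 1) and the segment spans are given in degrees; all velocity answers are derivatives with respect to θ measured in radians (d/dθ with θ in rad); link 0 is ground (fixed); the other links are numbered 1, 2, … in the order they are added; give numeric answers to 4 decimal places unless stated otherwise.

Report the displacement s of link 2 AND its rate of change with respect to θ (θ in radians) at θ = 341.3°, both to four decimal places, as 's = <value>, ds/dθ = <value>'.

segment 1 (0° to 27.8°, cycloidal, h = 28) is passed completely: s = 0.0000 + (28) = 28.0000
segment 2 (27.8° to 119.4°, dwell): s unchanged at 28.0000
segment 3 (119.4° to 174.7°, simple-harmonic, h = 16) is passed completely: s = 28.0000 + (16) = 44.0000
segment 4 (174.7° to 307.7°, dwell): s unchanged at 44.0000
segment 5 (307.7° to 331.8°, uniform, h = -12) is passed completely: s = 44.0000 + (-12) = 32.0000
θ = 341.3° falls in segment 6 (331.8° to 360°, cycloidal, h = -32): β = 341.3 − 331.8 = 9.5°, B = 28.2°; Δs = -32·(0.3369 − sin(2π·0.3369)/(2π)) = -6.4273; s = 32.0000 − 6.4273 = 25.5727
velocity in seg [331.8°–360°] (cycloidal), θ in radians: β = 9.5° = 0.1658 rad, B = 28.2° = 0.4922 rad; ds/dθ = (h/B)(1 − cos(2πβ/B)) = ((-32)/0.4922)(1 − cos(2π·0.3369)) = -98.771100 mm/rad

s = 25.5727, ds/dθ = -98.7711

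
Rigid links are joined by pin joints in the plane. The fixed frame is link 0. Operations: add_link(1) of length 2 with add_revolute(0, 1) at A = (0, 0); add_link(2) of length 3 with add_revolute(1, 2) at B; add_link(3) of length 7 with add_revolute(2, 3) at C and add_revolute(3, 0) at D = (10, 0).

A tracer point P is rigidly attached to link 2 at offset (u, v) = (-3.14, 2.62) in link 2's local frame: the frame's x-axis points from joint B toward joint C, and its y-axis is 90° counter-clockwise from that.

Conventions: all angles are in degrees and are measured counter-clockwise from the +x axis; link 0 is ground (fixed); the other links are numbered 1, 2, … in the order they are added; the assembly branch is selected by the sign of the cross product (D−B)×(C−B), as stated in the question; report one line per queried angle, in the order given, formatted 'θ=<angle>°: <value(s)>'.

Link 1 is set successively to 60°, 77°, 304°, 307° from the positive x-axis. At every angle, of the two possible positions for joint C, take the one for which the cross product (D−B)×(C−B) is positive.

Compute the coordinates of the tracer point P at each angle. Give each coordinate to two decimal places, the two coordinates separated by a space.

A=(0,0), D=(10.00,0)
θ=60°: B = A + 2.00·(cos60°, sin60°) = (1.0000, 1.7321)
θ=60°: |BD| = 9.1652
θ=60°: circle(B,3.00) ∩ circle(D,7.00): a=2.4004, h=1.7995
θ=60°:   candidates: C₊=(3.6972,3.0455) cross=16.492; C₋=(3.0171,-0.4886) cross=-16.492
θ=60°:   branch + wants cross > 0 → take C=(3.6972,3.0455) (cross=16.492)
θ=60°: ex = (C−B)/|BC| = (0.8991,0.4378); ey = (-0.4378,0.8991)
θ=60°: P = B + -3.14·ex + 2.62·ey = (-2.9701,2.7129)
θ=77°: B = A + 2.00·(cos77°, sin77°) = (0.4499, 1.9487)
θ=77°: |BD| = 9.7469
θ=77°: circle(B,3.00) ∩ circle(D,7.00): a=2.8215, h=1.0193
θ=77°:   candidates: C₊=(3.4182,2.3834) cross=9.935; C₋=(3.0106,0.3859) cross=-9.935
θ=77°:   branch + wants cross > 0 → take C=(3.4182,2.3834) (cross=9.935)
θ=77°: ex = (C−B)/|BC| = (0.9894,0.1449); ey = (-0.1449,0.9894)
θ=77°: P = B + -3.14·ex + 2.62·ey = (-3.0366,4.0862)
θ=304°: B = A + 2.00·(cos304°, sin304°) = (1.1184, -1.6581)
θ=304°: |BD| = 9.0351
θ=304°: circle(B,3.00) ∩ circle(D,7.00): a=2.3039, h=1.9214
θ=304°:   candidates: C₊=(3.0306,0.6535) cross=17.360; C₋=(3.7358,-3.1241) cross=-17.360
θ=304°:   branch + wants cross > 0 → take C=(3.0306,0.6535) (cross=17.360)
θ=304°: ex = (C−B)/|BC| = (0.6374,0.7705); ey = (-0.7705,0.6374)
θ=304°: P = B + -3.14·ex + 2.62·ey = (-2.9018,-2.4076)
θ=307°: B = A + 2.00·(cos307°, sin307°) = (1.2036, -1.5973)
θ=307°: |BD| = 8.9402
θ=307°: circle(B,3.00) ∩ circle(D,7.00): a=2.2330, h=2.0034
θ=307°:   candidates: C₊=(3.0428,0.7728) cross=17.911; C₋=(3.7587,-3.1695) cross=-17.911
θ=307°:   branch + wants cross > 0 → take C=(3.0428,0.7728) (cross=17.911)
θ=307°: ex = (C−B)/|BC| = (0.6131,0.7900); ey = (-0.7900,0.6131)
θ=307°: P = B + -3.14·ex + 2.62·ey = (-2.7913,-2.4718)

θ=60°: -2.97 2.71
θ=77°: -3.04 4.09
θ=304°: -2.90 -2.41
θ=307°: -2.79 -2.47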